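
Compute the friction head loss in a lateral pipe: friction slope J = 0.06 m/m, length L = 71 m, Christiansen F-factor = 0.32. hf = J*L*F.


hf = J * L * F = 0.06 * 71 * 0.32 = 1.3632 m

1.3632 m


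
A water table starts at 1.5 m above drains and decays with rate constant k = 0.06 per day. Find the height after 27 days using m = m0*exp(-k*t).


m = m0 * exp(-k*t)
m = 1.5 * exp(-0.06 * 27)
m = 1.5 * exp(-1.6200)

0.2968 m


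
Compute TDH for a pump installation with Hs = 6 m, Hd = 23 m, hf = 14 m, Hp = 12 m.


TDH = Hs + Hd + hf + Hp = 6 + 23 + 14 + 12 = 55

55 m


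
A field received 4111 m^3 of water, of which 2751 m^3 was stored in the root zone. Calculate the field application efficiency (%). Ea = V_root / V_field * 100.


Ea = V_root / V_field * 100 = 2751 / 4111 * 100 = 66.9180%

66.9180 %


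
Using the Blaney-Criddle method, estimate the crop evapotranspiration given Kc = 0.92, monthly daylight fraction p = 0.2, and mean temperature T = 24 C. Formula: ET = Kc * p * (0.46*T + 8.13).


ET = Kc * p * (0.46*T + 8.13)
ET = 0.92 * 0.2 * (0.46*24 + 8.13)
ET = 0.92 * 0.2 * 19.1700

3.5273 mm/day


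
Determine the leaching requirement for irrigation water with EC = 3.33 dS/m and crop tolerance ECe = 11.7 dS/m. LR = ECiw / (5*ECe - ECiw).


LR = ECiw / (5*ECe - ECiw)
LR = 3.33 / (5*11.7 - 3.33)
LR = 3.33 / 55.1700

0.0604


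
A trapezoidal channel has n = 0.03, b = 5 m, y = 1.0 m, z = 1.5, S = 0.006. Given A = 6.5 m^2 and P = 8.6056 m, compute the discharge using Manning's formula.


R = A/P = 6.5/8.6056 = 0.755322
Q = (1/0.03) * 6.5 * 0.755322^(2/3) * 0.006^0.5

13.9195 m^3/s


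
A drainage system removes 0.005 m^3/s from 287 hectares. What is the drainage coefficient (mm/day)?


DC = Q * 86400 / (A * 10000) * 1000
DC = 0.005 * 86400 / (287 * 10000) * 1000
DC = 432000.0000 / 2870000

0.1505 mm/day


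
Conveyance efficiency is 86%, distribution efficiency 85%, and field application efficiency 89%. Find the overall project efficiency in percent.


Ec = 0.86, Eb = 0.85, Ea = 0.89
E = 0.86 * 0.85 * 0.89 * 100 = 65.0590%

65.0590 %


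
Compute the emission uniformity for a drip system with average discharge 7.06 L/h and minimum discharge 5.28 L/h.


EU = (q_min/q_avg)*100 = (5.28/7.06)*100 = 74.7875%

74.7875 %


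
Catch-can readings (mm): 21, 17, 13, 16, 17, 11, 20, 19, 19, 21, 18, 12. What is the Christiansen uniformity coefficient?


mean = 17.000000 mm
MAD = 2.666667 mm
CU = (1 - 2.666667/17.000000)*100

84.3137 %


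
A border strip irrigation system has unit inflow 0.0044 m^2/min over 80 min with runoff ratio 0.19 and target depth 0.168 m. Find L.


L = q*t/((1+r)*Z)
L = 0.0044*80/((1+0.19)*0.168)
L = 0.352/0.19992

1.7607 m


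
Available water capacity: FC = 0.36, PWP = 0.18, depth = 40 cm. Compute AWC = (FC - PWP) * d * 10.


AWC = (FC - PWP) * d * 10
AWC = (0.36 - 0.18) * 40 * 10
AWC = 0.1800 * 40 * 10

72.0000 mm


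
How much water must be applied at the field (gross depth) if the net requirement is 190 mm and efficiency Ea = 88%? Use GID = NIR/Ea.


Ea = 88% = 0.88
GID = NIR / Ea = 190 / 0.88 = 215.9091 mm

215.9091 mm


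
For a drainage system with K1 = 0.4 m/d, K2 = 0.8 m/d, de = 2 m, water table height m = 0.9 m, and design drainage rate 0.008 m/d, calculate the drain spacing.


S^2 = 8*K2*de*m/q + 4*K1*m^2/q
S^2 = 8*0.8*2*0.9/0.008 + 4*0.4*0.9^2/0.008
S = sqrt(1602.0000)

40.0250 m


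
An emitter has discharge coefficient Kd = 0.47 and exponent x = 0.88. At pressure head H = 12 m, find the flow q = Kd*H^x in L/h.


q = Kd * H^x = 0.47 * 12^0.88 = 0.47 * 8.905934

4.1858 L/h


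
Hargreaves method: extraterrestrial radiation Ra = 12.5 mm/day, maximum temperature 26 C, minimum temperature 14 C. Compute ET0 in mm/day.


Tmean = (Tmax + Tmin)/2 = (26 + 14)/2 = 20.0
ET0 = 0.0023 * 12.5 * (20.0 + 17.8) * sqrt(26 - 14)
ET0 = 0.0023 * 12.5 * 37.8 * 3.464102

3.7646 mm/day


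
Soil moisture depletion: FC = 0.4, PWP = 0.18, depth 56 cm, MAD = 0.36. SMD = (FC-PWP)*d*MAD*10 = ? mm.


SMD = (FC - PWP) * d * MAD * 10
SMD = (0.4 - 0.18) * 56 * 0.36 * 10
SMD = 0.2200 * 56 * 0.36 * 10

44.3520 mm


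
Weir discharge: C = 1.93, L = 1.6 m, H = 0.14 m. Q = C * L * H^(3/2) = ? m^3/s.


Q = C * L * H^(3/2) = 1.93 * 1.6 * 0.14^1.5 = 1.93 * 1.6 * 0.052383

0.1618 m^3/s


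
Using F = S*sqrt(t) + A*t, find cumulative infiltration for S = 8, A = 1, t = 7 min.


F = S*sqrt(t) + A*t
F = 8*sqrt(7) + 1*7
F = 8*2.645751 + 7

28.1660 mm


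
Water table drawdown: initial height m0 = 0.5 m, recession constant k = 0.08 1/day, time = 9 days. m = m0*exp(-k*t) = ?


m = m0 * exp(-k*t)
m = 0.5 * exp(-0.08 * 9)
m = 0.5 * exp(-0.7200)

0.2434 m


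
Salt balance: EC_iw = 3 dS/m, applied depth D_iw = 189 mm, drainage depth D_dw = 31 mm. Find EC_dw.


EC_dw = EC_iw * D_iw / D_dw
EC_dw = 3 * 189 / 31
EC_dw = 567 / 31

18.2903 dS/m


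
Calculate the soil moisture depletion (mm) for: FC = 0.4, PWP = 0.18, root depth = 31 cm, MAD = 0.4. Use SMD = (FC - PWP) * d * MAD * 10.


SMD = (FC - PWP) * d * MAD * 10
SMD = (0.4 - 0.18) * 31 * 0.4 * 10
SMD = 0.2200 * 31 * 0.4 * 10

27.2800 mm


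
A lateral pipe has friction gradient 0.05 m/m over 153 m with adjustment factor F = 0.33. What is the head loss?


hf = J * L * F = 0.05 * 153 * 0.33 = 2.5245 m

2.5245 m


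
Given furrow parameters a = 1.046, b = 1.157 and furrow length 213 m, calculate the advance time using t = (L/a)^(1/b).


t = (L/a)^(1/b)
t = (213/1.046)^(1/1.157)
t = 203.632887^(1/1.157)

98.9799 min


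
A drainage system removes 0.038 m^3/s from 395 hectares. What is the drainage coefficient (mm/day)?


DC = Q * 86400 / (A * 10000) * 1000
DC = 0.038 * 86400 / (395 * 10000) * 1000
DC = 3283200.0000 / 3950000

0.8312 mm/day


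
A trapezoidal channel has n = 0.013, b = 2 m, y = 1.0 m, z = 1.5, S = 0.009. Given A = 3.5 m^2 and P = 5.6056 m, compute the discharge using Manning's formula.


R = A/P = 3.5/5.6056 = 0.624376
Q = (1/0.013) * 3.5 * 0.624376^(2/3) * 0.009^0.5

18.6585 m^3/s


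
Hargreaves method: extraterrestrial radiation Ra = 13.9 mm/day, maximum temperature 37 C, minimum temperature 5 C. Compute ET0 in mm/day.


Tmean = (Tmax + Tmin)/2 = (37 + 5)/2 = 21.0
ET0 = 0.0023 * 13.9 * (21.0 + 17.8) * sqrt(37 - 5)
ET0 = 0.0023 * 13.9 * 38.8 * 5.656854

7.0170 mm/day


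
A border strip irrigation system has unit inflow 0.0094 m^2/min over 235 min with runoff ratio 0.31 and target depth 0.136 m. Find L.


L = q*t/((1+r)*Z)
L = 0.0094*235/((1+0.31)*0.136)
L = 2.209/0.17816

12.3990 m


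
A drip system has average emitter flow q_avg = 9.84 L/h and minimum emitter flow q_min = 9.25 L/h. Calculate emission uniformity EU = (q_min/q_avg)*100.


EU = (q_min/q_avg)*100 = (9.25/9.84)*100 = 94.0041%

94.0041 %


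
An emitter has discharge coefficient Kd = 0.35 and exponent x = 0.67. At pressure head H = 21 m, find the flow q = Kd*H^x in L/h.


q = Kd * H^x = 0.35 * 21^0.67 = 0.35 * 7.689302

2.6913 L/h


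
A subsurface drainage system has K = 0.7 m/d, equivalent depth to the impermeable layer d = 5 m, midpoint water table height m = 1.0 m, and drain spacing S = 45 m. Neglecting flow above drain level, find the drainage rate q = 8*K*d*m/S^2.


q = 8*K*d*m/S^2
q = 8*0.7*5*1.0/45^2
q = 28.0000 / 2025

0.0138 m/d


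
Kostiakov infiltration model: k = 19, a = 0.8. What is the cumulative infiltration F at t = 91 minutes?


F = k * t^a = 19 * 91^0.8
F = 19 * 36.917571

701.4338 mm


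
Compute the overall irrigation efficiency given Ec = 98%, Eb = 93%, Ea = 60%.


Ec = 0.98, Eb = 0.93, Ea = 0.6
E = 0.98 * 0.93 * 0.6 * 100 = 54.6840%

54.6840 %


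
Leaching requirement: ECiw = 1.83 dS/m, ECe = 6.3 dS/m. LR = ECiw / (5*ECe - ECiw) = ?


LR = ECiw / (5*ECe - ECiw)
LR = 1.83 / (5*6.3 - 1.83)
LR = 1.83 / 29.6700

0.0617


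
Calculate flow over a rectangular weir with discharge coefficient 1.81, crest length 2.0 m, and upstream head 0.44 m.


Q = C * L * H^(3/2) = 1.81 * 2.0 * 0.44^1.5 = 1.81 * 2.0 * 0.291863

1.0565 m^3/s


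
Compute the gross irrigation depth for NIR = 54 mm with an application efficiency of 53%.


Ea = 53% = 0.53
GID = NIR / Ea = 54 / 0.53 = 101.8868 mm

101.8868 mm


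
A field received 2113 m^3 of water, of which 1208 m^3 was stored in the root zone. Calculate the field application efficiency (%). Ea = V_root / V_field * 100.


Ea = V_root / V_field * 100 = 1208 / 2113 * 100 = 57.1699%

57.1699 %


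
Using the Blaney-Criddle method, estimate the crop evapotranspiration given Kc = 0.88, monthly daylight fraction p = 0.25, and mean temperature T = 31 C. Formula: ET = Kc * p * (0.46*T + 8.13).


ET = Kc * p * (0.46*T + 8.13)
ET = 0.88 * 0.25 * (0.46*31 + 8.13)
ET = 0.88 * 0.25 * 22.3900

4.9258 mm/day


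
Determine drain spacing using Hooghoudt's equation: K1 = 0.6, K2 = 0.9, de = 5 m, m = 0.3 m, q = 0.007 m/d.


S^2 = 8*K2*de*m/q + 4*K1*m^2/q
S^2 = 8*0.9*5*0.3/0.007 + 4*0.6*0.3^2/0.007
S = sqrt(1573.7143)

39.6701 m


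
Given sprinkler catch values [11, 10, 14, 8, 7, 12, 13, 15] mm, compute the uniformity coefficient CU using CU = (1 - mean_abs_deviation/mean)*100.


mean = 11.250000 mm
MAD = 2.250000 mm
CU = (1 - 2.250000/11.250000)*100

80.0000 %


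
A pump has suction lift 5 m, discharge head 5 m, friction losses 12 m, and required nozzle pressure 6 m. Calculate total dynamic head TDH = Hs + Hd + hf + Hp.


TDH = Hs + Hd + hf + Hp = 5 + 5 + 12 + 6 = 28

28 m


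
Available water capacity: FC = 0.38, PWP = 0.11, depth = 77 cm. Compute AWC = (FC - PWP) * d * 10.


AWC = (FC - PWP) * d * 10
AWC = (0.38 - 0.11) * 77 * 10
AWC = 0.2700 * 77 * 10

207.9000 mm


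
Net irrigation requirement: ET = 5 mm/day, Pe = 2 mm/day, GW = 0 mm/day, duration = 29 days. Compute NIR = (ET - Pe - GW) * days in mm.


Daily deficit = ET - Pe - GW = 5 - 2 - 0 = 3 mm/day
NIR = 3 * 29 = 87 mm

87.0000 mm


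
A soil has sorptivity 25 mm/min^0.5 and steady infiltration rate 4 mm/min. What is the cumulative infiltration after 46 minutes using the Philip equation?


F = S*sqrt(t) + A*t
F = 25*sqrt(46) + 4*46
F = 25*6.782330 + 184

353.5582 mm


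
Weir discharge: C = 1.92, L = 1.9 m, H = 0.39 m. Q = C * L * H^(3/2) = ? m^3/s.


Q = C * L * H^(3/2) = 1.92 * 1.9 * 0.39^1.5 = 1.92 * 1.9 * 0.243555

0.8885 m^3/s


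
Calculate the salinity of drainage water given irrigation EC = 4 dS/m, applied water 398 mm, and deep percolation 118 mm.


EC_dw = EC_iw * D_iw / D_dw
EC_dw = 4 * 398 / 118
EC_dw = 1592 / 118

13.4915 dS/m


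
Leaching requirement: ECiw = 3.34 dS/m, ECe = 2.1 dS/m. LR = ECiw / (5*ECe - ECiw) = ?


LR = ECiw / (5*ECe - ECiw)
LR = 3.34 / (5*2.1 - 3.34)
LR = 3.34 / 7.1600

0.4665


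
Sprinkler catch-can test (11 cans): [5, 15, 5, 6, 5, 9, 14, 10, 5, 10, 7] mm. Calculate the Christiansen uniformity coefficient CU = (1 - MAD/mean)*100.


mean = 8.272727 mm
MAD = 3.024793 mm
CU = (1 - 3.024793/8.272727)*100

63.4366 %


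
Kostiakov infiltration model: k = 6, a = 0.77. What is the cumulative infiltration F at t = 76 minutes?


F = k * t^a = 6 * 76^0.77
F = 6 * 28.068969

168.4138 mm


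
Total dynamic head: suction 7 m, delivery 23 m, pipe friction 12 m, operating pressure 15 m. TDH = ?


TDH = Hs + Hd + hf + Hp = 7 + 23 + 12 + 15 = 57

57 m


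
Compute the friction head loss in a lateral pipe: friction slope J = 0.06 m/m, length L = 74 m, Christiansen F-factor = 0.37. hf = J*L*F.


hf = J * L * F = 0.06 * 74 * 0.37 = 1.6428 m

1.6428 m


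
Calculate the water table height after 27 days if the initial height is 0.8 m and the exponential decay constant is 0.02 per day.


m = m0 * exp(-k*t)
m = 0.8 * exp(-0.02 * 27)
m = 0.8 * exp(-0.5400)

0.4662 m


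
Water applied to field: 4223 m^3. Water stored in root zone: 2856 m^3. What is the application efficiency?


Ea = V_root / V_field * 100 = 2856 / 4223 * 100 = 67.6296%

67.6296 %


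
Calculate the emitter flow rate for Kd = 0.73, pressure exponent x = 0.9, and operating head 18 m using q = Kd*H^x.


q = Kd * H^x = 0.73 * 18^0.9 = 0.73 * 13.481718

9.8417 L/h


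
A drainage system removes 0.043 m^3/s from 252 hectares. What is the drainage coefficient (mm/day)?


DC = Q * 86400 / (A * 10000) * 1000
DC = 0.043 * 86400 / (252 * 10000) * 1000
DC = 3715200.0000 / 2520000

1.4743 mm/day


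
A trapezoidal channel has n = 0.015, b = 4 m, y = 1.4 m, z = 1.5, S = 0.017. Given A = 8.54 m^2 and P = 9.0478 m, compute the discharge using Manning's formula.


R = A/P = 8.54/9.0478 = 0.943876
Q = (1/0.015) * 8.54 * 0.943876^(2/3) * 0.017^0.5

71.4279 m^3/s


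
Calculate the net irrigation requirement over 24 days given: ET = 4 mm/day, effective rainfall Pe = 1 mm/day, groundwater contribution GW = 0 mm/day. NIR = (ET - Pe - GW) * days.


Daily deficit = ET - Pe - GW = 4 - 1 - 0 = 3 mm/day
NIR = 3 * 24 = 72 mm

72.0000 mm


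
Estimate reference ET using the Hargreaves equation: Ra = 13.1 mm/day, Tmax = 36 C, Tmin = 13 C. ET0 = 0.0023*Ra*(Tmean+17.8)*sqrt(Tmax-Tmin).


Tmean = (Tmax + Tmin)/2 = (36 + 13)/2 = 24.5
ET0 = 0.0023 * 13.1 * (24.5 + 17.8) * sqrt(36 - 13)
ET0 = 0.0023 * 13.1 * 42.3 * 4.795832

6.1123 mm/day


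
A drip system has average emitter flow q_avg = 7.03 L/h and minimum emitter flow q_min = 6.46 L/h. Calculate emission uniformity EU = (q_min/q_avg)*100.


EU = (q_min/q_avg)*100 = (6.46/7.03)*100 = 91.8919%

91.8919 %


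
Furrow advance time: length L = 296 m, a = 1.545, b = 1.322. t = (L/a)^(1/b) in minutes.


t = (L/a)^(1/b)
t = (296/1.545)^(1/1.322)
t = 191.585761^(1/1.322)

53.2656 min


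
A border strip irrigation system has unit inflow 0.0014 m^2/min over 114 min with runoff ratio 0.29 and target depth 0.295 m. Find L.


L = q*t/((1+r)*Z)
L = 0.0014*114/((1+0.29)*0.295)
L = 0.1596/0.38055

0.4194 m


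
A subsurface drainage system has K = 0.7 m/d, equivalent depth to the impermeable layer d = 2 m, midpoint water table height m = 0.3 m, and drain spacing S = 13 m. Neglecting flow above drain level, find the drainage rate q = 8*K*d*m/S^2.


q = 8*K*d*m/S^2
q = 8*0.7*2*0.3/13^2
q = 3.3600 / 169

0.0199 m/d


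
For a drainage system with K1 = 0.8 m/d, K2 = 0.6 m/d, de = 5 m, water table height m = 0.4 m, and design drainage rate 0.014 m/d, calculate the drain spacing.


S^2 = 8*K2*de*m/q + 4*K1*m^2/q
S^2 = 8*0.6*5*0.4/0.014 + 4*0.8*0.4^2/0.014
S = sqrt(722.2857)

26.8754 m


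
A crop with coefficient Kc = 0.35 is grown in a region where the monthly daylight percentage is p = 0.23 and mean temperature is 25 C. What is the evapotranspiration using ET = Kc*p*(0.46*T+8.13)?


ET = Kc * p * (0.46*T + 8.13)
ET = 0.35 * 0.23 * (0.46*25 + 8.13)
ET = 0.35 * 0.23 * 19.6300

1.5802 mm/day


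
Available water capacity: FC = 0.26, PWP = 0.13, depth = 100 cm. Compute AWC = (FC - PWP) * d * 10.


AWC = (FC - PWP) * d * 10
AWC = (0.26 - 0.13) * 100 * 10
AWC = 0.1300 * 100 * 10

130.0000 mm


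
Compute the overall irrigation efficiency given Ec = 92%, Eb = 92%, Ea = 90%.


Ec = 0.92, Eb = 0.92, Ea = 0.9
E = 0.92 * 0.92 * 0.9 * 100 = 76.1760%

76.1760 %


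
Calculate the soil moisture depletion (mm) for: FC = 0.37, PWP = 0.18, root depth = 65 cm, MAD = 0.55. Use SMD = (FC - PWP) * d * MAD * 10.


SMD = (FC - PWP) * d * MAD * 10
SMD = (0.37 - 0.18) * 65 * 0.55 * 10
SMD = 0.1900 * 65 * 0.55 * 10

67.9250 mm


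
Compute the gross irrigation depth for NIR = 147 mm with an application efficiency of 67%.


Ea = 67% = 0.67
GID = NIR / Ea = 147 / 0.67 = 219.4030 mm

219.4030 mm


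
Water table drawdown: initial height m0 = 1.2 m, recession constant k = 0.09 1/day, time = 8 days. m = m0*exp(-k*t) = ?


m = m0 * exp(-k*t)
m = 1.2 * exp(-0.09 * 8)
m = 1.2 * exp(-0.7200)

0.5841 m


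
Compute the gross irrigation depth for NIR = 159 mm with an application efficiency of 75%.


Ea = 75% = 0.75
GID = NIR / Ea = 159 / 0.75 = 212.0000 mm

212.0000 mm


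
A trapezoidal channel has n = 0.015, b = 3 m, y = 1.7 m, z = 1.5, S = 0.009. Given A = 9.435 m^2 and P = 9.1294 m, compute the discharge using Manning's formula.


R = A/P = 9.435/9.1294 = 1.033474
Q = (1/0.015) * 9.435 * 1.033474^(2/3) * 0.009^0.5

60.9965 m^3/s


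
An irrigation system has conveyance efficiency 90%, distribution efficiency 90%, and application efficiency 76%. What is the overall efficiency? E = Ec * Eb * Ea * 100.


Ec = 0.9, Eb = 0.9, Ea = 0.76
E = 0.9 * 0.9 * 0.76 * 100 = 61.5600%

61.5600 %


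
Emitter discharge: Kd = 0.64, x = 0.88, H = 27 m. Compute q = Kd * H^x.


q = Kd * H^x = 0.64 * 27^0.88 = 0.64 * 18.180261

11.6354 L/h


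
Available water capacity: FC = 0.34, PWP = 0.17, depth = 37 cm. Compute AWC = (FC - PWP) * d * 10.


AWC = (FC - PWP) * d * 10
AWC = (0.34 - 0.17) * 37 * 10
AWC = 0.1700 * 37 * 10

62.9000 mm


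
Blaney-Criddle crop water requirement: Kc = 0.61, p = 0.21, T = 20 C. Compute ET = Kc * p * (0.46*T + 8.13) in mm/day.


ET = Kc * p * (0.46*T + 8.13)
ET = 0.61 * 0.21 * (0.46*20 + 8.13)
ET = 0.61 * 0.21 * 17.3300

2.2200 mm/day


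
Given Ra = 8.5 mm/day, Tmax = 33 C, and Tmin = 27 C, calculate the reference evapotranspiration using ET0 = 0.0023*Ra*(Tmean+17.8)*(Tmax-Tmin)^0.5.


Tmean = (Tmax + Tmin)/2 = (33 + 27)/2 = 30.0
ET0 = 0.0023 * 8.5 * (30.0 + 17.8) * sqrt(33 - 27)
ET0 = 0.0023 * 8.5 * 47.8 * 2.449490

2.2890 mm/day


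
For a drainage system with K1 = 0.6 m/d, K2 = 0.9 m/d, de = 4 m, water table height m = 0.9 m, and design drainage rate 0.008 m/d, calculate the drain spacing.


S^2 = 8*K2*de*m/q + 4*K1*m^2/q
S^2 = 8*0.9*4*0.9/0.008 + 4*0.6*0.9^2/0.008
S = sqrt(3483.0000)

59.0169 m


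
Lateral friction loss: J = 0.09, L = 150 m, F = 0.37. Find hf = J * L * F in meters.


hf = J * L * F = 0.09 * 150 * 0.37 = 4.9950 m

4.9950 m


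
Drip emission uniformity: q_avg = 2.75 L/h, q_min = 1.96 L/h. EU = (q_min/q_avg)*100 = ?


EU = (q_min/q_avg)*100 = (1.96/2.75)*100 = 71.2727%

71.2727 %


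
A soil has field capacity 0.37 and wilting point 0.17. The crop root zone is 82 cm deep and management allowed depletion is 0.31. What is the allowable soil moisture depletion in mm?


SMD = (FC - PWP) * d * MAD * 10
SMD = (0.37 - 0.17) * 82 * 0.31 * 10
SMD = 0.2000 * 82 * 0.31 * 10

50.8400 mm


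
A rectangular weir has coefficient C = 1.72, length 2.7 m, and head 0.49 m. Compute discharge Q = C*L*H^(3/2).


Q = C * L * H^(3/2) = 1.72 * 2.7 * 0.49^1.5 = 1.72 * 2.7 * 0.343000

1.5929 m^3/s


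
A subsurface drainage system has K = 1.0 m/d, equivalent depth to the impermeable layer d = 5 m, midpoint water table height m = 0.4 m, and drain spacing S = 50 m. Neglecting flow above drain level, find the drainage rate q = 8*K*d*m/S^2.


q = 8*K*d*m/S^2
q = 8*1.0*5*0.4/50^2
q = 16.0000 / 2500

0.0064 m/d


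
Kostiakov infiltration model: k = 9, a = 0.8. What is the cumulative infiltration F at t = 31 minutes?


F = k * t^a = 9 * 31^0.8
F = 9 * 15.598734

140.3886 mm


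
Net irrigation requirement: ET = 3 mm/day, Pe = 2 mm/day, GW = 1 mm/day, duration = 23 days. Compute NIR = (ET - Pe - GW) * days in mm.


Daily deficit = ET - Pe - GW = 3 - 2 - 1 = 0 mm/day
NIR = 0 * 23 = 0 mm

0 mm


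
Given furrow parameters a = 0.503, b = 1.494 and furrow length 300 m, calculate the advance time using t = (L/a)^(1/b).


t = (L/a)^(1/b)
t = (300/0.503)^(1/1.494)
t = 596.421471^(1/1.494)

72.0776 min


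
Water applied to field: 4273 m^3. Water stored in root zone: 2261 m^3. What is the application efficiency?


Ea = V_root / V_field * 100 = 2261 / 4273 * 100 = 52.9136%

52.9136 %


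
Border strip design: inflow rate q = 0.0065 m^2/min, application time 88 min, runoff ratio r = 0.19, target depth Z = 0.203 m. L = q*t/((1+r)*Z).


L = q*t/((1+r)*Z)
L = 0.0065*88/((1+0.19)*0.203)
L = 0.572/0.24157

2.3678 m


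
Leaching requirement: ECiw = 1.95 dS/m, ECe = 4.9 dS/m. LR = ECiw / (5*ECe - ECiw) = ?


LR = ECiw / (5*ECe - ECiw)
LR = 1.95 / (5*4.9 - 1.95)
LR = 1.95 / 22.5500

0.0865


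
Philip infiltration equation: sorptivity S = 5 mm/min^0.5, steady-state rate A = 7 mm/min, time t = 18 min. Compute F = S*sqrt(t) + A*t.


F = S*sqrt(t) + A*t
F = 5*sqrt(18) + 7*18
F = 5*4.242641 + 126

147.2132 mm


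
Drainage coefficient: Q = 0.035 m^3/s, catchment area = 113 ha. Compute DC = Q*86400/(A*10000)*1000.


DC = Q * 86400 / (A * 10000) * 1000
DC = 0.035 * 86400 / (113 * 10000) * 1000
DC = 3024000.0000 / 1130000

2.6761 mm/day


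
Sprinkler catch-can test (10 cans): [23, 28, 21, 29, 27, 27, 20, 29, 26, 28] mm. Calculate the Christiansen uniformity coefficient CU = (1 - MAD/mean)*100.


mean = 25.800000 mm
MAD = 2.680000 mm
CU = (1 - 2.680000/25.800000)*100

89.6124 %


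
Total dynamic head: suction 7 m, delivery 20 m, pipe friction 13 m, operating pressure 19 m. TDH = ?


TDH = Hs + Hd + hf + Hp = 7 + 20 + 13 + 19 = 59

59 m


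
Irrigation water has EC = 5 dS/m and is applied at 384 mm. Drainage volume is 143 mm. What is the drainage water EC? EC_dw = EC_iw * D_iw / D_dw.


EC_dw = EC_iw * D_iw / D_dw
EC_dw = 5 * 384 / 143
EC_dw = 1920 / 143

13.4266 dS/m


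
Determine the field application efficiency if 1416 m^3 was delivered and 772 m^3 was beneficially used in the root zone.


Ea = V_root / V_field * 100 = 772 / 1416 * 100 = 54.5198%

54.5198 %


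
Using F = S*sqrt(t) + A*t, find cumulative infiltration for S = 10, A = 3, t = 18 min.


F = S*sqrt(t) + A*t
F = 10*sqrt(18) + 3*18
F = 10*4.242641 + 54

96.4264 mm


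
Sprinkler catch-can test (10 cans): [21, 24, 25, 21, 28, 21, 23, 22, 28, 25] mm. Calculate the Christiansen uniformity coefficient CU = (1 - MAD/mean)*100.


mean = 23.800000 mm
MAD = 2.200000 mm
CU = (1 - 2.200000/23.800000)*100

90.7563 %


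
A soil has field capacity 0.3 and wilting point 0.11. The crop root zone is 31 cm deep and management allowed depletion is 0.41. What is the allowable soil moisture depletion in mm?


SMD = (FC - PWP) * d * MAD * 10
SMD = (0.3 - 0.11) * 31 * 0.41 * 10
SMD = 0.1900 * 31 * 0.41 * 10

24.1490 mm


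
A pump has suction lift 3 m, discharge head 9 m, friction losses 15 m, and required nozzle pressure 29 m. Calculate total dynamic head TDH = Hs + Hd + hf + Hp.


TDH = Hs + Hd + hf + Hp = 3 + 9 + 15 + 29 = 56

56 m


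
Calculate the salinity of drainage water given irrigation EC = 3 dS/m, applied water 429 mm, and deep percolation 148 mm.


EC_dw = EC_iw * D_iw / D_dw
EC_dw = 3 * 429 / 148
EC_dw = 1287 / 148

8.6959 dS/m


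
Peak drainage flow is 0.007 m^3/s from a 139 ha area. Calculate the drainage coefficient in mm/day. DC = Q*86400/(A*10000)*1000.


DC = Q * 86400 / (A * 10000) * 1000
DC = 0.007 * 86400 / (139 * 10000) * 1000
DC = 604800.0000 / 1390000

0.4351 mm/day


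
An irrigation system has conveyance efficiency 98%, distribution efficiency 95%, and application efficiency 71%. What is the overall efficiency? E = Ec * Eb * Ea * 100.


Ec = 0.98, Eb = 0.95, Ea = 0.71
E = 0.98 * 0.95 * 0.71 * 100 = 66.1010%

66.1010 %


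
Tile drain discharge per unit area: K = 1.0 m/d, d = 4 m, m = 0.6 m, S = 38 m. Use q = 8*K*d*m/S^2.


q = 8*K*d*m/S^2
q = 8*1.0*4*0.6/38^2
q = 19.2000 / 1444

0.0133 m/d


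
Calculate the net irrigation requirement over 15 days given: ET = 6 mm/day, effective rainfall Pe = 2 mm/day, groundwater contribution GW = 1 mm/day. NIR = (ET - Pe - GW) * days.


Daily deficit = ET - Pe - GW = 6 - 2 - 1 = 3 mm/day
NIR = 3 * 15 = 45 mm

45.0000 mm


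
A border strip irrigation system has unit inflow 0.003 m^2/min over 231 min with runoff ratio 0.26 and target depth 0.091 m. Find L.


L = q*t/((1+r)*Z)
L = 0.003*231/((1+0.26)*0.091)
L = 0.693/0.11466

6.0440 m


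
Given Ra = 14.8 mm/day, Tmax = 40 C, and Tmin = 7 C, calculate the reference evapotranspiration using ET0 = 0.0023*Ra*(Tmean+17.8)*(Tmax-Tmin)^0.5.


Tmean = (Tmax + Tmin)/2 = (40 + 7)/2 = 23.5
ET0 = 0.0023 * 14.8 * (23.5 + 17.8) * sqrt(40 - 7)
ET0 = 0.0023 * 14.8 * 41.3 * 5.744563

8.0760 mm/day


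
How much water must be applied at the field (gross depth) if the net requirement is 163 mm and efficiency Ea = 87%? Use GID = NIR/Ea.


Ea = 87% = 0.87
GID = NIR / Ea = 163 / 0.87 = 187.3563 mm

187.3563 mm


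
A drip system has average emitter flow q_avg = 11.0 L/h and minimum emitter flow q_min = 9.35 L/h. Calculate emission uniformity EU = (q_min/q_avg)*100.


EU = (q_min/q_avg)*100 = (9.35/11.0)*100 = 85.0000%

85.0000 %


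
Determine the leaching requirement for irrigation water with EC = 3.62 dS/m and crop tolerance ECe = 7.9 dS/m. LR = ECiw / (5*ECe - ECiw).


LR = ECiw / (5*ECe - ECiw)
LR = 3.62 / (5*7.9 - 3.62)
LR = 3.62 / 35.8800

0.1009


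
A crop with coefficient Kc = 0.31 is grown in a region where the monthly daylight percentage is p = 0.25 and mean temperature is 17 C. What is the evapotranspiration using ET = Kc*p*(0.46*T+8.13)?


ET = Kc * p * (0.46*T + 8.13)
ET = 0.31 * 0.25 * (0.46*17 + 8.13)
ET = 0.31 * 0.25 * 15.9500

1.2361 mm/day


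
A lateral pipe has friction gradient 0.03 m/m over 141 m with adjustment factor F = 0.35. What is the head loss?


hf = J * L * F = 0.03 * 141 * 0.35 = 1.4805 m

1.4805 m


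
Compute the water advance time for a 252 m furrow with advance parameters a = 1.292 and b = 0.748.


t = (L/a)^(1/b)
t = (252/1.292)^(1/0.748)
t = 195.046440^(1/0.748)

1152.6086 min


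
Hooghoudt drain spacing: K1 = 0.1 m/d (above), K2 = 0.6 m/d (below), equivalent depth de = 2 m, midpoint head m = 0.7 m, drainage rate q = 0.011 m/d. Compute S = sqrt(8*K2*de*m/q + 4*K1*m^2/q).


S^2 = 8*K2*de*m/q + 4*K1*m^2/q
S^2 = 8*0.6*2*0.7/0.011 + 4*0.1*0.7^2/0.011
S = sqrt(628.7273)

25.0744 m


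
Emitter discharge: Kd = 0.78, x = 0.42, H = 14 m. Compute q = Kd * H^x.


q = Kd * H^x = 0.78 * 14^0.42 = 0.78 * 3.029520

2.3630 L/h


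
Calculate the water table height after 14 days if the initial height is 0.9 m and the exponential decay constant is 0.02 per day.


m = m0 * exp(-k*t)
m = 0.9 * exp(-0.02 * 14)
m = 0.9 * exp(-0.2800)

0.6802 m


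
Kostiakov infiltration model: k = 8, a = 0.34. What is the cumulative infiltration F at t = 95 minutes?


F = k * t^a = 8 * 95^0.34
F = 8 * 4.703553

37.6284 mm


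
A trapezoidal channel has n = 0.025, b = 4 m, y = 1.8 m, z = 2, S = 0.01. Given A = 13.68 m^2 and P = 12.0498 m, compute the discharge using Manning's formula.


R = A/P = 13.68/12.0498 = 1.135289
Q = (1/0.025) * 13.68 * 1.135289^(2/3) * 0.01^0.5

59.5503 m^3/s


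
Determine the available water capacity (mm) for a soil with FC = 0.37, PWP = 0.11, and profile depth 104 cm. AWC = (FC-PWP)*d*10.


AWC = (FC - PWP) * d * 10
AWC = (0.37 - 0.11) * 104 * 10
AWC = 0.2600 * 104 * 10

270.4000 mm


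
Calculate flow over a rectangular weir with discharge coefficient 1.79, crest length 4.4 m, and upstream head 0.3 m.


Q = C * L * H^(3/2) = 1.79 * 4.4 * 0.3^1.5 = 1.79 * 4.4 * 0.164317

1.2942 m^3/s


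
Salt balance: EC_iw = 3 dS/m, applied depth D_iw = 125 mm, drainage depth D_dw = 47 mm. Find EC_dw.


EC_dw = EC_iw * D_iw / D_dw
EC_dw = 3 * 125 / 47
EC_dw = 375 / 47

7.9787 dS/m


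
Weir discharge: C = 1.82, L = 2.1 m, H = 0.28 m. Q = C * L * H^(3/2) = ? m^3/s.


Q = C * L * H^(3/2) = 1.82 * 2.1 * 0.28^1.5 = 1.82 * 2.1 * 0.148162

0.5663 m^3/s


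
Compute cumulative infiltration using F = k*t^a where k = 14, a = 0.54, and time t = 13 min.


F = k * t^a = 14 * 13^0.54
F = 14 * 3.995116

55.9316 mm


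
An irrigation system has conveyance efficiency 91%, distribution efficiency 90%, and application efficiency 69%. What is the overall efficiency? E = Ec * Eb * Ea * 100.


Ec = 0.91, Eb = 0.9, Ea = 0.69
E = 0.91 * 0.9 * 0.69 * 100 = 56.5110%

56.5110 %


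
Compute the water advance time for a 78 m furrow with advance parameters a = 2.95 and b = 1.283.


t = (L/a)^(1/b)
t = (78/2.95)^(1/1.283)
t = 26.440678^(1/1.283)

12.8396 min


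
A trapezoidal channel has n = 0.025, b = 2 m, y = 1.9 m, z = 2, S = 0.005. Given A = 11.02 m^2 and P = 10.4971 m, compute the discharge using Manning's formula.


R = A/P = 11.02/10.4971 = 1.049814
Q = (1/0.025) * 11.02 * 1.049814^(2/3) * 0.005^0.5

32.1960 m^3/s


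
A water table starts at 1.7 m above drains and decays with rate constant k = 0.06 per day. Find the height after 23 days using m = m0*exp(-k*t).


m = m0 * exp(-k*t)
m = 1.7 * exp(-0.06 * 23)
m = 1.7 * exp(-1.3800)

0.4277 m


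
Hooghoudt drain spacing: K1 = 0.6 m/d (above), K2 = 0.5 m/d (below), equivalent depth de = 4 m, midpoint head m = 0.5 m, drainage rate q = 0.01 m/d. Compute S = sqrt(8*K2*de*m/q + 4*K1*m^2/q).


S^2 = 8*K2*de*m/q + 4*K1*m^2/q
S^2 = 8*0.5*4*0.5/0.01 + 4*0.6*0.5^2/0.01
S = sqrt(860.0000)

29.3258 m


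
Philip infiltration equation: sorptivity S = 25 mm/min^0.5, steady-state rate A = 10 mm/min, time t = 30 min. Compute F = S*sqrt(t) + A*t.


F = S*sqrt(t) + A*t
F = 25*sqrt(30) + 10*30
F = 25*5.477226 + 300

436.9307 mm


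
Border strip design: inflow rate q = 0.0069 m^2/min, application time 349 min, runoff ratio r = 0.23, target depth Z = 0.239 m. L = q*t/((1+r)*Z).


L = q*t/((1+r)*Z)
L = 0.0069*349/((1+0.23)*0.239)
L = 2.4081/0.29397

8.1917 m


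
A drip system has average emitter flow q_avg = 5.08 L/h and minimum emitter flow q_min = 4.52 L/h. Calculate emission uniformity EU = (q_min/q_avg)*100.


EU = (q_min/q_avg)*100 = (4.52/5.08)*100 = 88.9764%

88.9764 %


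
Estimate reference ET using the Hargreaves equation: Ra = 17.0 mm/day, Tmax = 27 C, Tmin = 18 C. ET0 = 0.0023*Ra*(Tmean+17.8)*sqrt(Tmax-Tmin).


Tmean = (Tmax + Tmin)/2 = (27 + 18)/2 = 22.5
ET0 = 0.0023 * 17.0 * (22.5 + 17.8) * sqrt(27 - 18)
ET0 = 0.0023 * 17.0 * 40.3 * 3.000000

4.7272 mm/day


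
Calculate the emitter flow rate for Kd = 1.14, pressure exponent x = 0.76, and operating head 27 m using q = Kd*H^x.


q = Kd * H^x = 1.14 * 27^0.76 = 1.14 * 12.241551

13.9554 L/h


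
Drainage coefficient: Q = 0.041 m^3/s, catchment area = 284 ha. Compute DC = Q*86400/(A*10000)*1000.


DC = Q * 86400 / (A * 10000) * 1000
DC = 0.041 * 86400 / (284 * 10000) * 1000
DC = 3542400.0000 / 2840000

1.2473 mm/day


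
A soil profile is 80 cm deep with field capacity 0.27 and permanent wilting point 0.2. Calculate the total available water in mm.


AWC = (FC - PWP) * d * 10
AWC = (0.27 - 0.2) * 80 * 10
AWC = 0.0700 * 80 * 10

56.0000 mm


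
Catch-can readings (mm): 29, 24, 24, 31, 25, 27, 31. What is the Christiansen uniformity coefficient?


mean = 27.285714 mm
MAD = 2.612245 mm
CU = (1 - 2.612245/27.285714)*100

90.4263 %


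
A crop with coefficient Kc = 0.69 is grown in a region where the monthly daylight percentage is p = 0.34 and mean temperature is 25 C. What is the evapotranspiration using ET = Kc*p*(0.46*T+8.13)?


ET = Kc * p * (0.46*T + 8.13)
ET = 0.69 * 0.34 * (0.46*25 + 8.13)
ET = 0.69 * 0.34 * 19.6300

4.6052 mm/day


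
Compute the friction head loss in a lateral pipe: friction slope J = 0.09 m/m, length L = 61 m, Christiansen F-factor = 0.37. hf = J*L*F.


hf = J * L * F = 0.09 * 61 * 0.37 = 2.0313 m

2.0313 m


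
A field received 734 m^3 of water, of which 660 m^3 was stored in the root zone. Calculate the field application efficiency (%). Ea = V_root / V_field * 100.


Ea = V_root / V_field * 100 = 660 / 734 * 100 = 89.9183%

89.9183 %


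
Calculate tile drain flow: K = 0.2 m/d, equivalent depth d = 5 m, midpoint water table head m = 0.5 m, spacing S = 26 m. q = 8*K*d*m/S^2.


q = 8*K*d*m/S^2
q = 8*0.2*5*0.5/26^2
q = 4.0000 / 676

0.0059 m/d


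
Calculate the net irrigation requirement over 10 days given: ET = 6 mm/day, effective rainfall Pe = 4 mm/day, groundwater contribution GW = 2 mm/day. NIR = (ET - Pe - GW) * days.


Daily deficit = ET - Pe - GW = 6 - 4 - 2 = 0 mm/day
NIR = 0 * 10 = 0 mm

0 mm


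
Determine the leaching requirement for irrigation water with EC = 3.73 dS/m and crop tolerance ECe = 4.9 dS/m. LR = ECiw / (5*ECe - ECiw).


LR = ECiw / (5*ECe - ECiw)
LR = 3.73 / (5*4.9 - 3.73)
LR = 3.73 / 20.7700

0.1796


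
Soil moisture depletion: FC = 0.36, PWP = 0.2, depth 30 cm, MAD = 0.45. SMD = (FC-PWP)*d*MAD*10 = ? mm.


SMD = (FC - PWP) * d * MAD * 10
SMD = (0.36 - 0.2) * 30 * 0.45 * 10
SMD = 0.1600 * 30 * 0.45 * 10

21.6000 mm


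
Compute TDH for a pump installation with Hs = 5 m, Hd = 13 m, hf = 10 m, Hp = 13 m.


TDH = Hs + Hd + hf + Hp = 5 + 13 + 10 + 13 = 41

41 m


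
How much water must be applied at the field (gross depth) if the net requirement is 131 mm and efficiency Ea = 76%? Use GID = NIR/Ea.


Ea = 76% = 0.76
GID = NIR / Ea = 131 / 0.76 = 172.3684 mm

172.3684 mm


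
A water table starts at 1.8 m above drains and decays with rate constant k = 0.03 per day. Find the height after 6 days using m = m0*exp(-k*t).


m = m0 * exp(-k*t)
m = 1.8 * exp(-0.03 * 6)
m = 1.8 * exp(-0.1800)

1.5035 m


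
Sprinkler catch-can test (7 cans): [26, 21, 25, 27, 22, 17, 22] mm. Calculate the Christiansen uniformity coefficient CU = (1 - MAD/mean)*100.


mean = 22.857143 mm
MAD = 2.693878 mm
CU = (1 - 2.693878/22.857143)*100

88.2143 %


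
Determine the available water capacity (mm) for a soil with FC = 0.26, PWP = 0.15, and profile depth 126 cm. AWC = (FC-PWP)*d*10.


AWC = (FC - PWP) * d * 10
AWC = (0.26 - 0.15) * 126 * 10
AWC = 0.1100 * 126 * 10

138.6000 mm


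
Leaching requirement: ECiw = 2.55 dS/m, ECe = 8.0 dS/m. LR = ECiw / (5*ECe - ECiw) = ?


LR = ECiw / (5*ECe - ECiw)
LR = 2.55 / (5*8.0 - 2.55)
LR = 2.55 / 37.4500

0.0681


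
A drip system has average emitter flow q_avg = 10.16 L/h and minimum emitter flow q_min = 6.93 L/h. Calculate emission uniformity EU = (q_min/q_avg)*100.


EU = (q_min/q_avg)*100 = (6.93/10.16)*100 = 68.2087%

68.2087 %


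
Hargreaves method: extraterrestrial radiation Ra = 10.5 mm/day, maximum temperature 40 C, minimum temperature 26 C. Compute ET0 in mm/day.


Tmean = (Tmax + Tmin)/2 = (40 + 26)/2 = 33.0
ET0 = 0.0023 * 10.5 * (33.0 + 17.8) * sqrt(40 - 26)
ET0 = 0.0023 * 10.5 * 50.8 * 3.741657

4.5903 mm/day


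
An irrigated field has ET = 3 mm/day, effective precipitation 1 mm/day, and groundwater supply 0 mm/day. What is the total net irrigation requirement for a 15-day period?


Daily deficit = ET - Pe - GW = 3 - 1 - 0 = 2 mm/day
NIR = 2 * 15 = 30 mm

30.0000 mm


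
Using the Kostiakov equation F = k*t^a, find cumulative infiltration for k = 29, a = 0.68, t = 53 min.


F = k * t^a = 29 * 53^0.68
F = 29 * 14.876734

431.4253 mm


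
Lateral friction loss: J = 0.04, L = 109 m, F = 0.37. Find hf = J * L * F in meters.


hf = J * L * F = 0.04 * 109 * 0.37 = 1.6132 m

1.6132 m


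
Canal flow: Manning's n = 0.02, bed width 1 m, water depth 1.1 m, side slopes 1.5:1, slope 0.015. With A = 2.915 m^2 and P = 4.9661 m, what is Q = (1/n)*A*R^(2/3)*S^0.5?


R = A/P = 2.915/4.9661 = 0.586980
Q = (1/0.02) * 2.915 * 0.586980^(2/3) * 0.015^0.5

12.5142 m^3/s


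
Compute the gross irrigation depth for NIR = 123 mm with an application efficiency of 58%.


Ea = 58% = 0.58
GID = NIR / Ea = 123 / 0.58 = 212.0690 mm

212.0690 mm


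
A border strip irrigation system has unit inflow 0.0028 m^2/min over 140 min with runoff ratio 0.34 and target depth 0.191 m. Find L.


L = q*t/((1+r)*Z)
L = 0.0028*140/((1+0.34)*0.191)
L = 0.392/0.25594

1.5316 m


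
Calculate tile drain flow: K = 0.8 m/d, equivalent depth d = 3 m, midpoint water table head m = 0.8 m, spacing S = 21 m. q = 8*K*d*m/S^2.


q = 8*K*d*m/S^2
q = 8*0.8*3*0.8/21^2
q = 15.3600 / 441

0.0348 m/d


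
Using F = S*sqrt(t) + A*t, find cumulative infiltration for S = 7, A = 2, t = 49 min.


F = S*sqrt(t) + A*t
F = 7*sqrt(49) + 2*49
F = 7*7.000000 + 98

147.0000 mm


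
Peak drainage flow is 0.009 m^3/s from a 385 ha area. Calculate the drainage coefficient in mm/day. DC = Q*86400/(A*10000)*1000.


DC = Q * 86400 / (A * 10000) * 1000
DC = 0.009 * 86400 / (385 * 10000) * 1000
DC = 777600.0000 / 3850000

0.2020 mm/day


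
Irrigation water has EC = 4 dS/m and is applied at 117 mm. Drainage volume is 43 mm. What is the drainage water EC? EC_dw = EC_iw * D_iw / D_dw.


EC_dw = EC_iw * D_iw / D_dw
EC_dw = 4 * 117 / 43
EC_dw = 468 / 43

10.8837 dS/m


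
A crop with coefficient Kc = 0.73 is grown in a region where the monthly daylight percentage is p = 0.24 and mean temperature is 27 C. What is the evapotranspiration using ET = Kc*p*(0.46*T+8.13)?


ET = Kc * p * (0.46*T + 8.13)
ET = 0.73 * 0.24 * (0.46*27 + 8.13)
ET = 0.73 * 0.24 * 20.5500

3.6004 mm/day


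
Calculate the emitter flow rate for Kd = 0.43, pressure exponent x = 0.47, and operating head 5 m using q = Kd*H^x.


q = Kd * H^x = 0.43 * 5^0.47 = 0.43 * 2.130669

0.9162 L/h


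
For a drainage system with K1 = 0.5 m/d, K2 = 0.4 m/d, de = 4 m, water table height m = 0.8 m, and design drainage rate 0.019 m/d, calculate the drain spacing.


S^2 = 8*K2*de*m/q + 4*K1*m^2/q
S^2 = 8*0.4*4*0.8/0.019 + 4*0.5*0.8^2/0.019
S = sqrt(606.3158)

24.6235 m


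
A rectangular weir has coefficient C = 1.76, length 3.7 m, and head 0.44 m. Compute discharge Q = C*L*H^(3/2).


Q = C * L * H^(3/2) = 1.76 * 3.7 * 0.44^1.5 = 1.76 * 3.7 * 0.291863

1.9006 m^3/s


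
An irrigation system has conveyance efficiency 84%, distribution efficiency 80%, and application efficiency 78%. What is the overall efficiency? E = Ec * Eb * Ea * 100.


Ec = 0.84, Eb = 0.8, Ea = 0.78
E = 0.84 * 0.8 * 0.78 * 100 = 52.4160%

52.4160 %


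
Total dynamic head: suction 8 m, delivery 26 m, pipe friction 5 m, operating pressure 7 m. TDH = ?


TDH = Hs + Hd + hf + Hp = 8 + 26 + 5 + 7 = 46

46 m


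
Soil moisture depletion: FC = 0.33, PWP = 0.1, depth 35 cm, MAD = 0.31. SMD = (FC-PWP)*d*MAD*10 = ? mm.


SMD = (FC - PWP) * d * MAD * 10
SMD = (0.33 - 0.1) * 35 * 0.31 * 10
SMD = 0.2300 * 35 * 0.31 * 10

24.9550 mm


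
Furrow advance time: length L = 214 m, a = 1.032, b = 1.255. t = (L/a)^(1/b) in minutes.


t = (L/a)^(1/b)
t = (214/1.032)^(1/1.255)
t = 207.364341^(1/1.255)

70.1461 min


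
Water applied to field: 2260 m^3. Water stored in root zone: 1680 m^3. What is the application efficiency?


Ea = V_root / V_field * 100 = 1680 / 2260 * 100 = 74.3363%

74.3363 %


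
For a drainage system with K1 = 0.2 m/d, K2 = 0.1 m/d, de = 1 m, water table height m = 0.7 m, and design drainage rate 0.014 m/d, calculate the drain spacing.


S^2 = 8*K2*de*m/q + 4*K1*m^2/q
S^2 = 8*0.1*1*0.7/0.014 + 4*0.2*0.7^2/0.014
S = sqrt(68.0000)

8.2462 m


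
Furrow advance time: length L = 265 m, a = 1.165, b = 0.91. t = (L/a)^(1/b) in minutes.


t = (L/a)^(1/b)
t = (265/1.165)^(1/0.91)
t = 227.467811^(1/0.91)

389.0648 min


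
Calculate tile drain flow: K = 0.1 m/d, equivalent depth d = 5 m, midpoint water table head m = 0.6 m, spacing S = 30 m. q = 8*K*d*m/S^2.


q = 8*K*d*m/S^2
q = 8*0.1*5*0.6/30^2
q = 2.4000 / 900

0.0027 m/d


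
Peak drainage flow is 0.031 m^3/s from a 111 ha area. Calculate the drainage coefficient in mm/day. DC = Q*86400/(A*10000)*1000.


DC = Q * 86400 / (A * 10000) * 1000
DC = 0.031 * 86400 / (111 * 10000) * 1000
DC = 2678400.0000 / 1110000

2.4130 mm/day


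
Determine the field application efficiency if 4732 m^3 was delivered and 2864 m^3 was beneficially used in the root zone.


Ea = V_root / V_field * 100 = 2864 / 4732 * 100 = 60.5241%

60.5241 %


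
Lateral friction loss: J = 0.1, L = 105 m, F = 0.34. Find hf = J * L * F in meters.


hf = J * L * F = 0.1 * 105 * 0.34 = 3.5700 m

3.5700 m


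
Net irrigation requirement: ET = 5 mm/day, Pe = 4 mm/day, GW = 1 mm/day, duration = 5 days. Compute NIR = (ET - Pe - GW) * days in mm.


Daily deficit = ET - Pe - GW = 5 - 4 - 1 = 0 mm/day
NIR = 0 * 5 = 0 mm

0 mm
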